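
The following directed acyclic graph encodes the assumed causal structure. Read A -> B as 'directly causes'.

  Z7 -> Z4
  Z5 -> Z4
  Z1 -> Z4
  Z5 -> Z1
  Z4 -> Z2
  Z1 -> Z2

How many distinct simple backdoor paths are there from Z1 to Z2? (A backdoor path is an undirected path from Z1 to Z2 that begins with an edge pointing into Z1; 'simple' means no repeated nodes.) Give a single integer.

A backdoor path from Z1 to Z2 is any simple undirected path whose first edge points into Z1 (i.e. leaves Z1 via a parent).
Parents of Z1: {Z5}.
Enumerating:
  P1: Z1 <- Z5 -> Z4 -> Z2
That exhausts the simple backdoor paths. Count: 1.

1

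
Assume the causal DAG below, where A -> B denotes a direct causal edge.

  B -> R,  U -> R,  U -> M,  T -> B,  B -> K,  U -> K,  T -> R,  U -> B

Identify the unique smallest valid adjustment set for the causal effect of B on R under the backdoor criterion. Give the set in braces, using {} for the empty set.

Variables eligible for adjustment (non-descendants of B, excluding B and R): {M, T, U}.
Backdoor paths from B to R:
  P1: B <- T -> R
  P2: B <- U -> R
The empty set is not sufficient: P1 (B <- T -> R) has no collider blocking it and no conditioned non-collider, so it is open.
Try {T, U}:
  P1: blocked at fork node T ∈ conditioning set.
  P2: blocked at fork node U ∈ conditioning set.
{T, U} contains no descendant of B and blocks every backdoor path.
Every element of {T, U} is needed (dropping T leaves P1 open; dropping U leaves P2 open), so no proper subset is valid.
Among all size-2 subsets of the eligible variables, only {T, U} blocks every backdoor path, so it is the unique smallest valid adjustment set.

{T, U}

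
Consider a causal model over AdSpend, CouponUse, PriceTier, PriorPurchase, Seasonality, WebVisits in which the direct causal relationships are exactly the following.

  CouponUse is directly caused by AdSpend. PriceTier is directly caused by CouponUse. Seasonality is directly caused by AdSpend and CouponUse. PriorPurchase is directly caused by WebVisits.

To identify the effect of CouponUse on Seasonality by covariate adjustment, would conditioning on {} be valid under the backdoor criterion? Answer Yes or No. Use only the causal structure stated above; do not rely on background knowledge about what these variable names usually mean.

Backdoor paths from CouponUse to Seasonality (paths whose first edge points into CouponUse):
  P1: CouponUse <- AdSpend -> Seasonality
Condition 1 (no descendant of CouponUse in the set): holds — descendants of CouponUse are {PriceTier, Seasonality}; none are in {}.
Condition 2 (every backdoor path blocked by {}):
  P1: open — no interior node is in the conditioning set.
{} does not satisfy the backdoor criterion.

No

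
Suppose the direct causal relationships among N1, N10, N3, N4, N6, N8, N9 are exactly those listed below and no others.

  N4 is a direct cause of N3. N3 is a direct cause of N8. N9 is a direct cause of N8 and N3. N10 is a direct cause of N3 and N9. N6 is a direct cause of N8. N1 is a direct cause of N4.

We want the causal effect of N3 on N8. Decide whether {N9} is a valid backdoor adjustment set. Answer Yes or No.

Backdoor paths from N3 to N8 (paths whose first edge points into N3):
  P1: N3 <- N10 -> N9 -> N8
  P2: N3 <- N9 -> N8
Condition 1 (no descendant of N3 in the set): holds — descendants of N3 are {N8}; none are in {N9}.
Condition 2 (every backdoor path blocked by {N9}):
  P1: blocked at chain node N9 ∈ conditioning set.
  P2: blocked at fork node N9 ∈ conditioning set.
{N9} satisfies the backdoor criterion.

Yes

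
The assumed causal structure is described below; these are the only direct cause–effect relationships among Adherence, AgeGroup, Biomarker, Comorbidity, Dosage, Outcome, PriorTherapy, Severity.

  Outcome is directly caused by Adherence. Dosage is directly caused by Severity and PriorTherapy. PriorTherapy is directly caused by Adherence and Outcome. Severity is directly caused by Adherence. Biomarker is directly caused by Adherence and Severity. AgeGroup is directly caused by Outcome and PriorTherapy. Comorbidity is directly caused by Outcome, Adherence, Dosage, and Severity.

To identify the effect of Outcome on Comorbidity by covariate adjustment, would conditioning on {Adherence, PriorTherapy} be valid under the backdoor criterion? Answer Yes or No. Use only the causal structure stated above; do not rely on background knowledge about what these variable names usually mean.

No

Backdoor paths from Outcome to Comorbidity (paths whose first edge points into Outcome):
  P1: Outcome <- Adherence -> Severity -> Dosage -> Comorbidity
  P2: Outcome <- Adherence -> Severity -> Comorbidity
  P3: Outcome <- Adherence -> Biomarker <- Severity -> Dosage -> Comorbidity
  P4: Outcome <- Adherence -> Biomarker <- Severity -> Comorbidity
  P5: Outcome <- Adherence -> PriorTherapy -> Dosage <- Severity -> Comorbidity
  P6: Outcome <- Adherence -> PriorTherapy -> Dosage -> Comorbidity
  P7: Outcome <- Adherence -> Comorbidity
Condition 1 (no descendant of Outcome in the set): FAILS — PriorTherapy is a descendant of Outcome.
Condition 2 (every backdoor path blocked by {Adherence, PriorTherapy}):
  P1: blocked at fork node Adherence ∈ conditioning set.
  P2: blocked at fork node Adherence ∈ conditioning set.
  P3: blocked at fork node Adherence ∈ conditioning set.
  P4: blocked at fork node Adherence ∈ conditioning set.
  P5: blocked at fork node Adherence ∈ conditioning set.
  P6: blocked at fork node Adherence ∈ conditioning set.
  P7: blocked at fork node Adherence ∈ conditioning set.
{Adherence, PriorTherapy} does not satisfy the backdoor criterion.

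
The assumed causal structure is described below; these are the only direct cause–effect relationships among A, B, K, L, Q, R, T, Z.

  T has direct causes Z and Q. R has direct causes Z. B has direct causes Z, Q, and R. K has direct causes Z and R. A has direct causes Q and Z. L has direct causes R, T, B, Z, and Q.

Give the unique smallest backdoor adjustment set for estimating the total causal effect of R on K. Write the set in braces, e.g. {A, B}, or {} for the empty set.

Variables eligible for adjustment (non-descendants of R, excluding R and K): {A, Q, T, Z}.
Backdoor paths from R to K:
  P1: R <- Z -> K
The empty set is not sufficient: P1 (R <- Z -> K) has no collider blocking it and no conditioned non-collider, so it is open.
Try {Z}:
  P1: blocked at fork node Z ∈ conditioning set.
{Z} contains no descendant of R and blocks every backdoor path.
No other singleton works — e.g. {Q} leaves P1 open — so {Z} is the unique smallest valid adjustment set.

{Z}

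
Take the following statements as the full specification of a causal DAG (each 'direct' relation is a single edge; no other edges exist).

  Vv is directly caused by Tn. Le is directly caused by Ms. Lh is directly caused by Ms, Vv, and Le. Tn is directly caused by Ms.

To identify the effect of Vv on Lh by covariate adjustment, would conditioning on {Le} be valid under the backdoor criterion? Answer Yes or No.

No

Backdoor paths from Vv to Lh (paths whose first edge points into Vv):
  P1: Vv <- Tn <- Ms -> Le -> Lh
  P2: Vv <- Tn <- Ms -> Lh
Condition 1 (no descendant of Vv in the set): holds — descendants of Vv are {Lh}; none are in {Le}.
Condition 2 (every backdoor path blocked by {Le}):
  P1: blocked at chain node Le ∈ conditioning set.
  P2: open — no interior node is in the conditioning set.
{Le} does not satisfy the backdoor criterion.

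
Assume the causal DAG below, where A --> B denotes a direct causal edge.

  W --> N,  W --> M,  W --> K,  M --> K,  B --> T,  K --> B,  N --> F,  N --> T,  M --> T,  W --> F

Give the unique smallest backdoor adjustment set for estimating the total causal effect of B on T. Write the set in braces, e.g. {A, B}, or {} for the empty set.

{K}

Variables eligible for adjustment (non-descendants of B, excluding B and T): {F, K, M, N, W}.
Backdoor paths from B to T:
  P1: B <- K <- W -> M -> T
  P2: B <- K <- W -> N -> T
  P3: B <- K <- W -> F <- N -> T
  P4: B <- K <- M <- W -> N -> T
  P5: B <- K <- M <- W -> F <- N -> T
  P6: B <- K <- M -> T
The empty set is not sufficient: P1 (B <- K <- W -> M -> T) has no collider blocking it and no conditioned non-collider, so it is open.
Try {K}:
  P1: blocked at chain node K ∈ conditioning set.
  P2: blocked at chain node K ∈ conditioning set.
  P3: blocked at chain node K ∈ conditioning set.
  P4: blocked at chain node K ∈ conditioning set.
  P5: blocked at chain node K ∈ conditioning set.
  P6: blocked at chain node K ∈ conditioning set.
{K} contains no descendant of B and blocks every backdoor path.
No other singleton works — e.g. {W} leaves P6 open — so {K} is the unique smallest valid adjustment set.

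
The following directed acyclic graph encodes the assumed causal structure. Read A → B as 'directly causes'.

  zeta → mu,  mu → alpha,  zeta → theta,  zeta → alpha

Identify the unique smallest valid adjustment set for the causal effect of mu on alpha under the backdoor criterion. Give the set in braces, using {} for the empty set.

{zeta}

Variables eligible for adjustment (non-descendants of mu, excluding mu and alpha): {theta, zeta}.
Backdoor paths from mu to alpha:
  P1: mu <- zeta -> alpha
The empty set is not sufficient: P1 (mu <- zeta -> alpha) has no collider blocking it and no conditioned non-collider, so it is open.
Try {zeta}:
  P1: blocked at fork node zeta ∈ conditioning set.
{zeta} contains no descendant of mu and blocks every backdoor path.
No other singleton works — e.g. {theta} leaves P1 open — so {zeta} is the unique smallest valid adjustment set.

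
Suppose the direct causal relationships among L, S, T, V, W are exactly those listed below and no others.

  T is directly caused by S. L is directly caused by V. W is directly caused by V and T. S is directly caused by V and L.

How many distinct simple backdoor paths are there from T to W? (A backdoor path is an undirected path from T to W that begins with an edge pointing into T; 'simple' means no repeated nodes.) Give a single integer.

A backdoor path from T to W is any simple undirected path whose first edge points into T (i.e. leaves T via a parent).
Parents of T: {S}.
Enumerating:
  P1: T <- S <- V -> W
  P2: T <- S <- L <- V -> W
That exhausts the simple backdoor paths. Count: 2.

2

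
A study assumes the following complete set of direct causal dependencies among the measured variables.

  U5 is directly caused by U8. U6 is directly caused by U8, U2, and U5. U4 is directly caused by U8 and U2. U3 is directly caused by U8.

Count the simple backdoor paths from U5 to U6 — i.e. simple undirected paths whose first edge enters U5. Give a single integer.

2

A backdoor path from U5 to U6 is any simple undirected path whose first edge points into U5 (i.e. leaves U5 via a parent).
Parents of U5: {U8}.
Enumerating:
  P1: U5 <- U8 -> U6
  P2: U5 <- U8 -> U4 <- U2 -> U6
That exhausts the simple backdoor paths. Count: 2.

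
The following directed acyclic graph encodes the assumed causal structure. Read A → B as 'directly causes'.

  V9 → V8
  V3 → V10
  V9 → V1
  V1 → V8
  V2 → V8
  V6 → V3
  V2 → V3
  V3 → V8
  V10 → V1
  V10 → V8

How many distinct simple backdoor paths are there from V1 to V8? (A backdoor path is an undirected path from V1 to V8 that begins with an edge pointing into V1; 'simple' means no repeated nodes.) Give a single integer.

A backdoor path from V1 to V8 is any simple undirected path whose first edge points into V1 (i.e. leaves V1 via a parent).
Parents of V1: {V10, V9}.
Enumerating:
  P1: V1 <- V9 -> V8
  P2: V1 <- V10 <- V3 <- V2 -> V8
  P3: V1 <- V10 <- V3 -> V8
  P4: V1 <- V10 -> V8
That exhausts the simple backdoor paths. Count: 4.

4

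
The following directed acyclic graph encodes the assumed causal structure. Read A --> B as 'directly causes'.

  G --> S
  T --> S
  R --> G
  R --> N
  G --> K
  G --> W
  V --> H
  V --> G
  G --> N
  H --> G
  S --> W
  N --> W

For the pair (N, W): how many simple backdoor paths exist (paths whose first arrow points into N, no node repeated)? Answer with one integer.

A backdoor path from N to W is any simple undirected path whose first edge points into N (i.e. leaves N via a parent).
Parents of N: {G, R}.
Enumerating:
  P1: N <- R -> G -> S -> W
  P2: N <- R -> G -> W
  P3: N <- G -> S -> W
  P4: N <- G -> W
That exhausts the simple backdoor paths. Count: 4.

4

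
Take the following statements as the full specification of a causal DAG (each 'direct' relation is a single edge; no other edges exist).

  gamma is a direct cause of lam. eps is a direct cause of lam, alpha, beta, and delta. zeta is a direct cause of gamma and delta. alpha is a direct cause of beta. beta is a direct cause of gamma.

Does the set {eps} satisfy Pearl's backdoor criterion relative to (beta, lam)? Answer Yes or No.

Yes

Backdoor paths from beta to lam (paths whose first edge points into beta):
  P1: beta <- eps -> delta <- zeta -> gamma -> lam
  P2: beta <- eps -> lam
  P3: beta <- alpha <- eps -> delta <- zeta -> gamma -> lam
  P4: beta <- alpha <- eps -> lam
Condition 1 (no descendant of beta in the set): holds — descendants of beta are {gamma, lam}; none are in {eps}.
Condition 2 (every backdoor path blocked by {eps}):
  P1: blocked at fork node eps ∈ conditioning set.
  P2: blocked at fork node eps ∈ conditioning set.
  P3: blocked at fork node eps ∈ conditioning set.
  P4: blocked at fork node eps ∈ conditioning set.
{eps} satisfies the backdoor criterion.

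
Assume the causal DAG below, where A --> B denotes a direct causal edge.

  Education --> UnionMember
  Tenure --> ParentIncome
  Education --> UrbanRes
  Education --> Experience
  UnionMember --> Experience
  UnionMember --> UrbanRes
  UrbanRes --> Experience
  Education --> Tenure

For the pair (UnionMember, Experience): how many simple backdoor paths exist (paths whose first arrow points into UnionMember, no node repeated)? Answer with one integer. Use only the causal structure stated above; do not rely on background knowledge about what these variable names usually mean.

2

A backdoor path from UnionMember to Experience is any simple undirected path whose first edge points into UnionMember (i.e. leaves UnionMember via a parent).
Parents of UnionMember: {Education}.
Enumerating:
  P1: UnionMember <- Education -> UrbanRes -> Experience
  P2: UnionMember <- Education -> Experience
That exhausts the simple backdoor paths. Count: 2.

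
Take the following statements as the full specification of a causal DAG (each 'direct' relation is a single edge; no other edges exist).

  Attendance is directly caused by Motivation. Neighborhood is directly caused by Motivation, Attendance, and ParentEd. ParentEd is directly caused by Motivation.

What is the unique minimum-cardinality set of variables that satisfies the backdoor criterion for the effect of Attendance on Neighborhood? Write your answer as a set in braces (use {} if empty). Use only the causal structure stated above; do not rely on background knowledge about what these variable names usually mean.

Variables eligible for adjustment (non-descendants of Attendance, excluding Attendance and Neighborhood): {Motivation, ParentEd}.
Backdoor paths from Attendance to Neighborhood:
  P1: Attendance <- Motivation -> ParentEd -> Neighborhood
  P2: Attendance <- Motivation -> Neighborhood
The empty set is not sufficient: P1 (Attendance <- Motivation -> ParentEd -> Neighborhood) has no collider blocking it and no conditioned non-collider, so it is open.
Try {Motivation}:
  P1: blocked at fork node Motivation ∈ conditioning set.
  P2: blocked at fork node Motivation ∈ conditioning set.
{Motivation} contains no descendant of Attendance and blocks every backdoor path.
No other singleton works — e.g. {ParentEd} leaves P2 open — so {Motivation} is the unique smallest valid adjustment set.

{Motivation}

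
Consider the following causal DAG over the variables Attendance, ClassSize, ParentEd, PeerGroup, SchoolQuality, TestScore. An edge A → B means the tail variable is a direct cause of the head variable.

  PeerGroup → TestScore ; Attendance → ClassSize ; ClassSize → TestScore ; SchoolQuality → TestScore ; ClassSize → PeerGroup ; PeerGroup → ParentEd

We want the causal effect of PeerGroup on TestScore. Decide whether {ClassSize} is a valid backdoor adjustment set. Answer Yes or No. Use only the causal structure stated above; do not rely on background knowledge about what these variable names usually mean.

Backdoor paths from PeerGroup to TestScore (paths whose first edge points into PeerGroup):
  P1: PeerGroup <- ClassSize -> TestScore
Condition 1 (no descendant of PeerGroup in the set): holds — descendants of PeerGroup are {ParentEd, TestScore}; none are in {ClassSize}.
Condition 2 (every backdoor path blocked by {ClassSize}):
  P1: blocked at fork node ClassSize ∈ conditioning set.
{ClassSize} satisfies the backdoor criterion.

Yes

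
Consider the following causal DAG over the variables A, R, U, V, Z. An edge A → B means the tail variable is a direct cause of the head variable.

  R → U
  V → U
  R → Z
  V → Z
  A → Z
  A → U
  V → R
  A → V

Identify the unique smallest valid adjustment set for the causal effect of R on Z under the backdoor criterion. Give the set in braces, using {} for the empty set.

Variables eligible for adjustment (non-descendants of R, excluding R and Z): {A, V}.
Backdoor paths from R to Z:
  P1: R <- V <- A -> Z
  P2: R <- V -> Z
  P3: R <- V -> U <- A -> Z
The empty set is not sufficient: P1 (R <- V <- A -> Z) has no collider blocking it and no conditioned non-collider, so it is open.
Try {V}:
  P1: blocked at chain node V ∈ conditioning set.
  P2: blocked at fork node V ∈ conditioning set.
  P3: blocked at fork node V ∈ conditioning set.
{V} contains no descendant of R and blocks every backdoor path.
No other singleton works — e.g. {A} leaves P2 open — so {V} is the unique smallest valid adjustment set.

{V}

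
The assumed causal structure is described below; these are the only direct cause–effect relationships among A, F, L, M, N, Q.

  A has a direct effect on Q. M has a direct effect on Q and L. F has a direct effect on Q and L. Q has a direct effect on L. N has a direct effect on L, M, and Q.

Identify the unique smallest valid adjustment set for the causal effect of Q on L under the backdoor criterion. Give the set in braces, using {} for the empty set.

Variables eligible for adjustment (non-descendants of Q, excluding Q and L): {A, F, M, N}.
Backdoor paths from Q to L:
  P1: Q <- N -> M -> L
  P2: Q <- N -> L
  P3: Q <- M <- N -> L
  P4: Q <- M -> L
  P5: Q <- F -> L
The empty set is not sufficient: P1 (Q <- N -> M -> L) has no collider blocking it and no conditioned non-collider, so it is open.
Try {F, M, N}:
  P1: blocked at fork node N ∈ conditioning set.
  P2: blocked at fork node N ∈ conditioning set.
  P3: blocked at chain node M ∈ conditioning set.
  P4: blocked at fork node M ∈ conditioning set.
  P5: blocked at fork node F ∈ conditioning set.
{F, M, N} contains no descendant of Q and blocks every backdoor path.
Every element of {F, M, N} is needed (dropping F leaves P5 open; dropping M leaves P4 open; dropping N leaves P2 open), so no proper subset is valid.
Among all size-3 subsets of the eligible variables, only {F, M, N} blocks every backdoor path, so it is the unique smallest valid adjustment set.

{F, M, N}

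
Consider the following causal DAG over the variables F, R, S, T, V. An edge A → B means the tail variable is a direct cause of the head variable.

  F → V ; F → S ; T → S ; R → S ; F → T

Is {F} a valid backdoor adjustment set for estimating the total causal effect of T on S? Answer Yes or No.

Backdoor paths from T to S (paths whose first edge points into T):
  P1: T <- F -> S
Condition 1 (no descendant of T in the set): holds — descendants of T are {S}; none are in {F}.
Condition 2 (every backdoor path blocked by {F}):
  P1: blocked at fork node F ∈ conditioning set.
{F} satisfies the backdoor criterion.

Yes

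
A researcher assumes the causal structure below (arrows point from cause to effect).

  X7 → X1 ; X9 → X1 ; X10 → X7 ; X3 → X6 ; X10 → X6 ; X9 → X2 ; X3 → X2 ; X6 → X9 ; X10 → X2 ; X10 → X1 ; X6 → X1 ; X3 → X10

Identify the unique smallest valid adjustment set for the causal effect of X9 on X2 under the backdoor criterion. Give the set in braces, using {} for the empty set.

{X6}

Variables eligible for adjustment (non-descendants of X9, excluding X9 and X2): {X10, X3, X6, X7}.
Backdoor paths from X9 to X2:
  P1: X9 <- X6 <- X3 -> X10 -> X2
  P2: X9 <- X6 <- X3 -> X2
  P3: X9 <- X6 <- X10 <- X3 -> X2
  P4: X9 <- X6 <- X10 -> X2
  P5: X9 <- X6 -> X1 <- X10 <- X3 -> X2
  P6: X9 <- X6 -> X1 <- X10 -> X2
  P7: X9 <- X6 -> X1 <- X7 <- X10 <- X3 -> X2
  P8: X9 <- X6 -> X1 <- X7 <- X10 -> X2
The empty set is not sufficient: P1 (X9 <- X6 <- X3 -> X10 -> X2) has no collider blocking it and no conditioned non-collider, so it is open.
Try {X6}:
  P1: blocked at chain node X6 ∈ conditioning set.
  P2: blocked at chain node X6 ∈ conditioning set.
  P3: blocked at chain node X6 ∈ conditioning set.
  P4: blocked at chain node X6 ∈ conditioning set.
  P5: blocked at fork node X6 ∈ conditioning set.
  P6: blocked at fork node X6 ∈ conditioning set.
  P7: blocked at fork node X6 ∈ conditioning set.
  P8: blocked at fork node X6 ∈ conditioning set.
{X6} contains no descendant of X9 and blocks every backdoor path.
No other singleton works — e.g. {X3} leaves P4 open — so {X6} is the unique smallest valid adjustment set.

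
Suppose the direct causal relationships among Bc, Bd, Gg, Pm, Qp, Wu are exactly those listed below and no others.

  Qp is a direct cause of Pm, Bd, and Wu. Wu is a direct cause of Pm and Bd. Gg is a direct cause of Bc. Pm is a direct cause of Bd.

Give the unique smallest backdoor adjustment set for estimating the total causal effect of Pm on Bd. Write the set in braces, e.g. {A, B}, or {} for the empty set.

Variables eligible for adjustment (non-descendants of Pm, excluding Pm and Bd): {Bc, Gg, Qp, Wu}.
Backdoor paths from Pm to Bd:
  P1: Pm <- Qp -> Wu -> Bd
  P2: Pm <- Qp -> Bd
  P3: Pm <- Wu <- Qp -> Bd
  P4: Pm <- Wu -> Bd
The empty set is not sufficient: P1 (Pm <- Qp -> Wu -> Bd) has no collider blocking it and no conditioned non-collider, so it is open.
Try {Qp, Wu}:
  P1: blocked at fork node Qp ∈ conditioning set.
  P2: blocked at fork node Qp ∈ conditioning set.
  P3: blocked at chain node Wu ∈ conditioning set.
  P4: blocked at fork node Wu ∈ conditioning set.
{Qp, Wu} contains no descendant of Pm and blocks every backdoor path.
Every element of {Qp, Wu} is needed (dropping Qp leaves P2 open; dropping Wu leaves P4 open), so no proper subset is valid.
Among all size-2 subsets of the eligible variables, only {Qp, Wu} blocks every backdoor path, so it is the unique smallest valid adjustment set.

{Qp, Wu}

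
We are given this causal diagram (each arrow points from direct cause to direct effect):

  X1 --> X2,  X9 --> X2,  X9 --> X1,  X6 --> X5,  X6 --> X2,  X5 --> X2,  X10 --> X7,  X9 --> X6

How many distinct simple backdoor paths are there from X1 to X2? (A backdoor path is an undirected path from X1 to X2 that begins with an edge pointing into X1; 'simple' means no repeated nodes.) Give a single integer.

A backdoor path from X1 to X2 is any simple undirected path whose first edge points into X1 (i.e. leaves X1 via a parent).
Parents of X1: {X9}.
Enumerating:
  P1: X1 <- X9 -> X6 -> X5 -> X2
  P2: X1 <- X9 -> X6 -> X2
  P3: X1 <- X9 -> X2
That exhausts the simple backdoor paths. Count: 3.

3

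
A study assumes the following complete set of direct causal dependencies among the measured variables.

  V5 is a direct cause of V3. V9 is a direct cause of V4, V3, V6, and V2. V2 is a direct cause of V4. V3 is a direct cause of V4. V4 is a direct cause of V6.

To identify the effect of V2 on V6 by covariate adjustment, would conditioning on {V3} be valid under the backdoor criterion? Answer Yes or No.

No

Backdoor paths from V2 to V6 (paths whose first edge points into V2):
  P1: V2 <- V9 -> V3 -> V4 -> V6
  P2: V2 <- V9 -> V4 -> V6
  P3: V2 <- V9 -> V6
Condition 1 (no descendant of V2 in the set): holds — descendants of V2 are {V4, V6}; none are in {V3}.
Condition 2 (every backdoor path blocked by {V3}):
  P1: blocked at chain node V3 ∈ conditioning set.
  P2: open — no interior node is in the conditioning set.
  P3: open — no interior node is in the conditioning set.
{V3} does not satisfy the backdoor criterion.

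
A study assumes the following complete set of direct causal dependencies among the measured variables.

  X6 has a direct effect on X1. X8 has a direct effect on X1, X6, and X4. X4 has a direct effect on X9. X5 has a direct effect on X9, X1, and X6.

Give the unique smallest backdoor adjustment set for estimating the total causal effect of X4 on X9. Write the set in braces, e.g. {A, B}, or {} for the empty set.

Variables eligible for adjustment (non-descendants of X4, excluding X4 and X9): {X1, X5, X6, X8}.
Backdoor paths from X4 to X9:
  P1: X4 <- X8 -> X6 <- X5 -> X9
  P2: X4 <- X8 -> X6 -> X1 <- X5 -> X9
  P3: X4 <- X8 -> X1 <- X5 -> X9
  P4: X4 <- X8 -> X1 <- X6 <- X5 -> X9
Each backdoor path contains an unconditioned collider, so every path is already blocked with the empty conditioning set:
  P1: blocked at collider X6 (neither it nor any descendant is in the conditioning set).
  P2: blocked at collider X1 (neither it nor any descendant is in the conditioning set).
  P3: blocked at collider X1 (neither it nor any descendant is in the conditioning set).
  P4: blocked at collider X1 (neither it nor any descendant is in the conditioning set).
The empty set is therefore the unique smallest valid set.

{}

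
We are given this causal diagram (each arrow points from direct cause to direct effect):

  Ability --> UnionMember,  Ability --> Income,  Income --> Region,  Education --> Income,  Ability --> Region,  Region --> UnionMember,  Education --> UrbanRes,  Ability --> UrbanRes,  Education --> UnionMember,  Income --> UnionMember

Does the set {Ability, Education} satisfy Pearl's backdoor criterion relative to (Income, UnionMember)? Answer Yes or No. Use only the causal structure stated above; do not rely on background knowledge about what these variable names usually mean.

Yes

Backdoor paths from Income to UnionMember (paths whose first edge points into Income):
  P1: Income <- Education -> UrbanRes <- Ability -> Region -> UnionMember
  P2: Income <- Education -> UrbanRes <- Ability -> UnionMember
  P3: Income <- Education -> UnionMember
  P4: Income <- Ability -> Region -> UnionMember
  P5: Income <- Ability -> UrbanRes <- Education -> UnionMember
  P6: Income <- Ability -> UnionMember
Condition 1 (no descendant of Income in the set): holds — descendants of Income are {Region, UnionMember}; none are in {Ability, Education}.
Condition 2 (every backdoor path blocked by {Ability, Education}):
  P1: blocked at fork node Education ∈ conditioning set.
  P2: blocked at fork node Education ∈ conditioning set.
  P3: blocked at fork node Education ∈ conditioning set.
  P4: blocked at fork node Ability ∈ conditioning set.
  P5: blocked at fork node Ability ∈ conditioning set.
  P6: blocked at fork node Ability ∈ conditioning set.
{Ability, Education} satisfies the backdoor criterion.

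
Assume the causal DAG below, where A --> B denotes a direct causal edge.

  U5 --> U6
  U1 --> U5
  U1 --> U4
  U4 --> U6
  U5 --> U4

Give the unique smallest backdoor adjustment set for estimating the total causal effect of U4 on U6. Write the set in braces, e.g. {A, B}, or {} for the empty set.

{U5}

Variables eligible for adjustment (non-descendants of U4, excluding U4 and U6): {U1, U5}.
Backdoor paths from U4 to U6:
  P1: U4 <- U1 -> U5 -> U6
  P2: U4 <- U5 -> U6
The empty set is not sufficient: P1 (U4 <- U1 -> U5 -> U6) has no collider blocking it and no conditioned non-collider, so it is open.
Try {U5}:
  P1: blocked at chain node U5 ∈ conditioning set.
  P2: blocked at fork node U5 ∈ conditioning set.
{U5} contains no descendant of U4 and blocks every backdoor path.
No other singleton works — e.g. {U1} leaves P2 open — so {U5} is the unique smallest valid adjustment set.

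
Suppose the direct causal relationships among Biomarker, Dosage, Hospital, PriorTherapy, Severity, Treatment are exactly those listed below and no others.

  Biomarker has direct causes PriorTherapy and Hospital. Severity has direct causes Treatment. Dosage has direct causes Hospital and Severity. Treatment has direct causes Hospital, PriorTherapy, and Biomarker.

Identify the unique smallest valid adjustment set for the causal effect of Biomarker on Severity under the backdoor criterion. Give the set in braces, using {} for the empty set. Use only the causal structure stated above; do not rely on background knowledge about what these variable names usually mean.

Variables eligible for adjustment (non-descendants of Biomarker, excluding Biomarker and Severity): {Hospital, PriorTherapy}.
Backdoor paths from Biomarker to Severity:
  P1: Biomarker <- Hospital -> Treatment -> Severity
  P2: Biomarker <- Hospital -> Dosage <- Severity
  P3: Biomarker <- PriorTherapy -> Treatment <- Hospital -> Dosage <- Severity
  P4: Biomarker <- PriorTherapy -> Treatment -> Severity
The empty set is not sufficient: P1 (Biomarker <- Hospital -> Treatment -> Severity) has no collider blocking it and no conditioned non-collider, so it is open.
Try {Hospital, PriorTherapy}:
  P1: blocked at fork node Hospital ∈ conditioning set.
  P2: blocked at fork node Hospital ∈ conditioning set.
  P3: blocked at fork node PriorTherapy ∈ conditioning set.
  P4: blocked at fork node PriorTherapy ∈ conditioning set.
{Hospital, PriorTherapy} contains no descendant of Biomarker and blocks every backdoor path.
Every element of {Hospital, PriorTherapy} is needed (dropping Hospital leaves P1 open; dropping PriorTherapy leaves P4 open), so no proper subset is valid.
Among all size-2 subsets of the eligible variables, only {Hospital, PriorTherapy} blocks every backdoor path, so it is the unique smallest valid adjustment set.

{Hospital, PriorTherapy}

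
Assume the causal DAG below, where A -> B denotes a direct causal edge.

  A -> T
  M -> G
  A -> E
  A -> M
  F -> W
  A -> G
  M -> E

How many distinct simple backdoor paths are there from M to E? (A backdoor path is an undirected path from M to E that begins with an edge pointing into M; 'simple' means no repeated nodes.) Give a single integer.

1

A backdoor path from M to E is any simple undirected path whose first edge points into M (i.e. leaves M via a parent).
Parents of M: {A}.
Enumerating:
  P1: M <- A -> E
That exhausts the simple backdoor paths. Count: 1.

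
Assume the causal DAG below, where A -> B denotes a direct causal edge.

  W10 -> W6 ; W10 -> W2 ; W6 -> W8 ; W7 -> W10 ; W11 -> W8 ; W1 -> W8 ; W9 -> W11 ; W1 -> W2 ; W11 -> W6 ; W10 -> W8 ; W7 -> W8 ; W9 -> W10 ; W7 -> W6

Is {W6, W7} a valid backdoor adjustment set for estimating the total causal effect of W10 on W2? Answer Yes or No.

Backdoor paths from W10 to W2 (paths whose first edge points into W10):
  P1: W10 <- W9 -> W11 -> W6 <- W7 -> W8 <- W1 -> W2
  P2: W10 <- W9 -> W11 -> W6 -> W8 <- W1 -> W2
  P3: W10 <- W9 -> W11 -> W8 <- W1 -> W2
  P4: W10 <- W7 -> W6 <- W11 -> W8 <- W1 -> W2
  P5: W10 <- W7 -> W6 -> W8 <- W1 -> W2
  P6: W10 <- W7 -> W8 <- W1 -> W2
Condition 1 (no descendant of W10 in the set): FAILS — W6 is a descendant of W10.
Condition 2 (every backdoor path blocked by {W6, W7}):
  P1: blocked at fork node W7 ∈ conditioning set.
  P2: blocked at chain node W6 ∈ conditioning set.
  P3: blocked at collider W8 (neither it nor any descendant is in the conditioning set).
  P4: blocked at fork node W7 ∈ conditioning set.
  P5: blocked at fork node W7 ∈ conditioning set.
  P6: blocked at fork node W7 ∈ conditioning set.
{W6, W7} does not satisfy the backdoor criterion.

No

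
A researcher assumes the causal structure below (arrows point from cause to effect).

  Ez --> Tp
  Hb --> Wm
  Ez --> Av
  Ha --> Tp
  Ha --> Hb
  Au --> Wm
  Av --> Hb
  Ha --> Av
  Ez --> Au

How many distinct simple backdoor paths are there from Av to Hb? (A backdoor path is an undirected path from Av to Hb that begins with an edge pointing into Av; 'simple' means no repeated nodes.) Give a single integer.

A backdoor path from Av to Hb is any simple undirected path whose first edge points into Av (i.e. leaves Av via a parent).
Parents of Av: {Ez, Ha}.
Enumerating:
  P1: Av <- Ha -> Tp <- Ez -> Au -> Wm <- Hb
  P2: Av <- Ha -> Hb
  P3: Av <- Ez -> Au -> Wm <- Hb
  P4: Av <- Ez -> Tp <- Ha -> Hb
That exhausts the simple backdoor paths. Count: 4.

4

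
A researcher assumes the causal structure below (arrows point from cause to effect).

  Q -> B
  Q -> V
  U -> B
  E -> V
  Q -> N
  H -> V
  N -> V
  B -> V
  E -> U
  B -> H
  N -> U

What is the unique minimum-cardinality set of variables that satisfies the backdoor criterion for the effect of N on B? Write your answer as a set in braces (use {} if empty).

Variables eligible for adjustment (non-descendants of N, excluding N and B): {E, Q}.
Backdoor paths from N to B:
  P1: N <- Q -> B
  P2: N <- Q -> V <- E -> U -> B
  P3: N <- Q -> V <- B
  P4: N <- Q -> V <- H <- B
The empty set is not sufficient: P1 (N <- Q -> B) has no collider blocking it and no conditioned non-collider, so it is open.
Try {Q}:
  P1: blocked at fork node Q ∈ conditioning set.
  P2: blocked at fork node Q ∈ conditioning set.
  P3: blocked at fork node Q ∈ conditioning set.
  P4: blocked at fork node Q ∈ conditioning set.
{Q} contains no descendant of N and blocks every backdoor path.
No other singleton works — e.g. {E} leaves P1 open — so {Q} is the unique smallest valid adjustment set.

{Q}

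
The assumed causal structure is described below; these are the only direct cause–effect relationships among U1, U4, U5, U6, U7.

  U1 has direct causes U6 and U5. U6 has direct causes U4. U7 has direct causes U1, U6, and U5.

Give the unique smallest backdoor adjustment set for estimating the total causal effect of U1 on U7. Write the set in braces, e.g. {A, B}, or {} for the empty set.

Variables eligible for adjustment (non-descendants of U1, excluding U1 and U7): {U4, U5, U6}.
Backdoor paths from U1 to U7:
  P1: U1 <- U6 -> U7
  P2: U1 <- U5 -> U7
The empty set is not sufficient: P1 (U1 <- U6 -> U7) has no collider blocking it and no conditioned non-collider, so it is open.
Try {U5, U6}:
  P1: blocked at fork node U6 ∈ conditioning set.
  P2: blocked at fork node U5 ∈ conditioning set.
{U5, U6} contains no descendant of U1 and blocks every backdoor path.
Every element of {U5, U6} is needed (dropping U5 leaves P2 open; dropping U6 leaves P1 open), so no proper subset is valid.
Among all size-2 subsets of the eligible variables, only {U5, U6} blocks every backdoor path, so it is the unique smallest valid adjustment set.

{U5, U6}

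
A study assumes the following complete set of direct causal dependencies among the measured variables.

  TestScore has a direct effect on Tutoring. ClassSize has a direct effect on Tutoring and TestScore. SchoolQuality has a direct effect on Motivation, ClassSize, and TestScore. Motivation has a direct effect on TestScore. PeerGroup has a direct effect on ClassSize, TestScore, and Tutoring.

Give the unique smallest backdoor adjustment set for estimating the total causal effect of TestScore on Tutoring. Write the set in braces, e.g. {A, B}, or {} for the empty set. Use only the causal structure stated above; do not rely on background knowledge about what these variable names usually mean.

{ClassSize, PeerGroup}

Variables eligible for adjustment (non-descendants of TestScore, excluding TestScore and Tutoring): {ClassSize, Motivation, PeerGroup, SchoolQuality}.
Backdoor paths from TestScore to Tutoring:
  P1: TestScore <- SchoolQuality -> ClassSize <- PeerGroup -> Tutoring
  P2: TestScore <- SchoolQuality -> ClassSize -> Tutoring
  P3: TestScore <- PeerGroup -> ClassSize -> Tutoring
  P4: TestScore <- PeerGroup -> Tutoring
  P5: TestScore <- ClassSize <- PeerGroup -> Tutoring
  P6: TestScore <- ClassSize -> Tutoring
  P7: TestScore <- Motivation <- SchoolQuality -> ClassSize <- PeerGroup -> Tutoring
  P8: TestScore <- Motivation <- SchoolQuality -> ClassSize -> Tutoring
The empty set is not sufficient: P2 (TestScore <- SchoolQuality -> ClassSize -> Tutoring) has no collider blocking it and no conditioned non-collider, so it is open.
Try {ClassSize, PeerGroup}:
  P1: blocked at fork node PeerGroup ∈ conditioning set.
  P2: blocked at chain node ClassSize ∈ conditioning set.
  P3: blocked at fork node PeerGroup ∈ conditioning set.
  P4: blocked at fork node PeerGroup ∈ conditioning set.
  P5: blocked at chain node ClassSize ∈ conditioning set.
  P6: blocked at fork node ClassSize ∈ conditioning set.
  P7: blocked at fork node PeerGroup ∈ conditioning set.
  P8: blocked at chain node ClassSize ∈ conditioning set.
{ClassSize, PeerGroup} contains no descendant of TestScore and blocks every backdoor path.
Every element of {ClassSize, PeerGroup} is needed (dropping ClassSize leaves P2 open; dropping PeerGroup leaves P1 open), so no proper subset is valid.
Among all size-2 subsets of the eligible variables, only {ClassSize, PeerGroup} blocks every backdoor path, so it is the unique smallest valid adjustment set.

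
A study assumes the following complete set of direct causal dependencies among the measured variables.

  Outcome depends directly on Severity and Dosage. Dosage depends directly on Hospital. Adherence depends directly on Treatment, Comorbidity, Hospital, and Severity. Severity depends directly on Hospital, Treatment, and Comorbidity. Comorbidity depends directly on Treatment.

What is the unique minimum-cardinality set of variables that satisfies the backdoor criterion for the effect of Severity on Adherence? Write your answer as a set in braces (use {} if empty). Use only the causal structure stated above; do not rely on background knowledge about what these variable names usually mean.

Variables eligible for adjustment (non-descendants of Severity, excluding Severity and Adherence): {Comorbidity, Dosage, Hospital, Treatment}.
Backdoor paths from Severity to Adherence:
  P1: Severity <- Hospital -> Adherence
  P2: Severity <- Treatment -> Comorbidity -> Adherence
  P3: Severity <- Treatment -> Adherence
  P4: Severity <- Comorbidity <- Treatment -> Adherence
  P5: Severity <- Comorbidity -> Adherence
The empty set is not sufficient: P1 (Severity <- Hospital -> Adherence) has no collider blocking it and no conditioned non-collider, so it is open.
Try {Comorbidity, Hospital, Treatment}:
  P1: blocked at fork node Hospital ∈ conditioning set.
  P2: blocked at fork node Treatment ∈ conditioning set.
  P3: blocked at fork node Treatment ∈ conditioning set.
  P4: blocked at chain node Comorbidity ∈ conditioning set.
  P5: blocked at fork node Comorbidity ∈ conditioning set.
{Comorbidity, Hospital, Treatment} contains no descendant of Severity and blocks every backdoor path.
Every element of {Comorbidity, Hospital, Treatment} is needed (dropping Comorbidity leaves P5 open; dropping Hospital leaves P1 open; dropping Treatment leaves P3 open), so no proper subset is valid.
Among all size-3 subsets of the eligible variables, only {Comorbidity, Hospital, Treatment} blocks every backdoor path, so it is the unique smallest valid adjustment set.

{Comorbidity, Hospital, Treatment}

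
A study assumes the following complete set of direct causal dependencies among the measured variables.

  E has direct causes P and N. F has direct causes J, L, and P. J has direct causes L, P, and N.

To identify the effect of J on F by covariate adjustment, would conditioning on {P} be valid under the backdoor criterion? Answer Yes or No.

No

Backdoor paths from J to F (paths whose first edge points into J):
  P1: J <- N -> E <- P -> F
  P2: J <- P -> F
  P3: J <- L -> F
Condition 1 (no descendant of J in the set): holds — descendants of J are {F}; none are in {P}.
Condition 2 (every backdoor path blocked by {P}):
  P1: blocked at collider E (neither it nor any descendant is in the conditioning set).
  P2: blocked at fork node P ∈ conditioning set.
  P3: open — no interior node is in the conditioning set.
{P} does not satisfy the backdoor criterion.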